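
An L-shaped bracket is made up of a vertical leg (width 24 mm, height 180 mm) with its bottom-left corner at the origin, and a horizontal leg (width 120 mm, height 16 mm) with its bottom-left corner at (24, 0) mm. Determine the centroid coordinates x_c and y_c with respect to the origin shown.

vertical leg: A = 24 × 180 = 4320.00, centroid at (12.00, 90.00).
horizontal leg: A = 120 × 16 = 1920.00, centroid at (84.00, 8.00).
ΣA = 6240.00 mm²
ΣAx_c = (4320.00)(12.00) + (1920.00)(84.00) = 213120.00 mm³
ΣAy_c = (4320.00)(90.00) + (1920.00)(8.00) = 404160.00 mm³
x_c = 213120.00 / 6240.00 = 34.15 mm
y_c = 404160.00 / 6240.00 = 64.77 mm

x_c = 34.15 mm, y_c = 64.77 mm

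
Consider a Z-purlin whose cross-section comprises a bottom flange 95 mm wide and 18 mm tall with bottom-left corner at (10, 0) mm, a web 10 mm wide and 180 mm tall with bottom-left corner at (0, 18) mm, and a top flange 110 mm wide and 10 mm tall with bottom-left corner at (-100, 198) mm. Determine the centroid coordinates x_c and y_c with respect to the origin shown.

Part | A | x̄ᵢ | ȳᵢ | A·x̄ᵢ | A·ȳᵢ
bottom flange | 1710.00 | 57.50 | 9.00 | 98325.00 | 15390.00
web | 1800.00 | 5.00 | 108.00 | 9000.00 | 194400.00
top flange | 1100.00 | -45.00 | 203.00 | -49500.00 | 223300.00
Σ | 4610.00 |  |  | 57825.00 | 433090.00
x_c = 57825.00 / 4610.00 = 12.54 mm
y_c = 433090.00 / 4610.00 = 93.95 mm

x_c = 12.54 mm, y_c = 93.95 mm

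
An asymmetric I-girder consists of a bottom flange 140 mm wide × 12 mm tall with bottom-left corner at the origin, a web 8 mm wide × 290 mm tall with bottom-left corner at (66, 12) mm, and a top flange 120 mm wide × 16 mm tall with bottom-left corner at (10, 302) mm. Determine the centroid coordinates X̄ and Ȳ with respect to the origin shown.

X̄ = 70.00 mm, Ȳ = 163.77 mm

Part | A | x̄ᵢ | ȳᵢ | A·x̄ᵢ | A·ȳᵢ
bottom flange | 1680.00 | 70.00 | 6.00 | 117600.00 | 10080.00
web | 2320.00 | 70.00 | 157.00 | 162400.00 | 364240.00
top flange | 1920.00 | 70.00 | 310.00 | 134400.00 | 595200.00
Σ | 5920.00 |  |  | 414400.00 | 969520.00
X̄ = 414400.00 / 5920.00 = 70.00 mm
Ȳ = 969520.00 / 5920.00 = 163.77 mm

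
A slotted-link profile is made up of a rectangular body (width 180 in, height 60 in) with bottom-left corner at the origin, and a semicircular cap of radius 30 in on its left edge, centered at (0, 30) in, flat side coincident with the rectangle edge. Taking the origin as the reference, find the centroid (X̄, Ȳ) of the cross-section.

rectangular body: A = 180 × 60 = 10800.00, centroid at (90.00, 30.00).
semicircular end: A = ½π·30² = 1413.72, centroid at (-12.73, 30.00).
ΣA = 12213.72 in², ΣAX̄ = 954000.00 in³, ΣAȲ = 366411.50 in³.
X̄ = 954000.00/12213.72 = 78.11 in; Ȳ = 366411.50/12213.72 = 30.00 in.

X̄ = 78.11 in, Ȳ = 30.00 in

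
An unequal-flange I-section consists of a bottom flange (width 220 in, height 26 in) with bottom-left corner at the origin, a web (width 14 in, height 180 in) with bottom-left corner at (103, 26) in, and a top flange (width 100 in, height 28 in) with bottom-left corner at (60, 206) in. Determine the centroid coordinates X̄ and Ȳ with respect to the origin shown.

X̄ = 110.00 in, Ȳ = 89.01 in

bottom flange: A = 220 × 26 = 5720.00, centroid at (110.00, 13.00).
web: A = 14 × 180 = 2520.00, centroid at (110.00, 116.00).
top flange: A = 100 × 28 = 2800.00, centroid at (110.00, 220.00).
ΣA = 11040.00 in², ΣAX̄ = 1214400.00 in³, ΣAȲ = 982680.00 in³.
X̄ = 1214400.00/11040.00 = 110.00 in; Ȳ = 982680.00/11040.00 = 89.01 in.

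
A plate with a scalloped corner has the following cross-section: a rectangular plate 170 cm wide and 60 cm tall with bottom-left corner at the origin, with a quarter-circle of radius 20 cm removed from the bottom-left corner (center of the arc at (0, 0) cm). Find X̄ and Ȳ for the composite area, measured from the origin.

plate: A = 170 × 60 = 10200.00, centroid at (85.00, 30.00).
removed quarter-circle: A = −¼π·20² = -314.16, centroid at (8.49, 8.49).
ΣA = 9885.84 cm²
ΣAX̄ = (10200.00)(85.00) + (-314.16)(8.49) = 864333.33 cm³
ΣAȲ = (10200.00)(30.00) + (-314.16)(8.49) = 303333.33 cm³
X̄ = 864333.33 / 9885.84 = 87.43 cm
Ȳ = 303333.33 / 9885.84 = 30.68 cm

X̄ = 87.43 cm, Ȳ = 30.68 cm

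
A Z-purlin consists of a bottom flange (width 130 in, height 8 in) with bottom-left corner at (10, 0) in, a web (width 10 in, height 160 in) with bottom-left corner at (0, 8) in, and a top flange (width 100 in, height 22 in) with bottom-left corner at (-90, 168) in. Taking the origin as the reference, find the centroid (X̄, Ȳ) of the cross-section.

X̄ = -0.41 in, Ȳ = 111.31 in

Part | A | x̄ᵢ | ȳᵢ | A·x̄ᵢ | A·ȳᵢ
bottom flange | 1040.00 | 75.00 | 4.00 | 78000.00 | 4160.00
web | 1600.00 | 5.00 | 88.00 | 8000.00 | 140800.00
top flange | 2200.00 | -40.00 | 179.00 | -88000.00 | 393800.00
Σ | 4840.00 |  |  | -2000.00 | 538760.00
X̄ = -2000.00 / 4840.00 = -0.41 in
Ȳ = 538760.00 / 4840.00 = 111.31 in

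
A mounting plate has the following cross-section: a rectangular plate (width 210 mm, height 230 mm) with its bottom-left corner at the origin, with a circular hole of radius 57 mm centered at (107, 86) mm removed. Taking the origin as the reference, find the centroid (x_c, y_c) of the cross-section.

x_c = 104.46 mm, y_c = 122.77 mm

Part | A | x̄ᵢ | ȳᵢ | A·x̄ᵢ | A·ȳᵢ
plate | 48300.00 | 105.00 | 115.00 | 5071500.00 | 5554500.00
hole | -10207.03 | 107.00 | 86.00 | -1092152.69 | -877804.97
Σ | 38092.97 |  |  | 3979347.31 | 4676695.03
x_c = 3979347.31 / 38092.97 = 104.46 mm
y_c = 4676695.03 / 38092.97 = 122.77 mm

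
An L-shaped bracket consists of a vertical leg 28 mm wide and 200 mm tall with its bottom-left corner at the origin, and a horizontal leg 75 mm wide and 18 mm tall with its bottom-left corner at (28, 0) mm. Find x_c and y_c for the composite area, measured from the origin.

x_c = 24.00 mm, y_c = 82.32 mm

vertical leg: A = 28 × 200 = 5600.00, centroid at (14.00, 100.00).
horizontal leg: A = 75 × 18 = 1350.00, centroid at (65.50, 9.00).
ΣA = 6950.00 mm²
ΣAx_c = (5600.00)(14.00) + (1350.00)(65.50) = 166825.00 mm³
ΣAy_c = (5600.00)(100.00) + (1350.00)(9.00) = 572150.00 mm³
x_c = 166825.00 / 6950.00 = 24.00 mm
y_c = 572150.00 / 6950.00 = 82.32 mm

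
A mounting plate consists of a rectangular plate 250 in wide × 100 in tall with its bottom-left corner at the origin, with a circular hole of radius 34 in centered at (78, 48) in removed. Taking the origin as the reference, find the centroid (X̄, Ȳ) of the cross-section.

X̄ = 132.99 in, Ȳ = 50.34 in

plate: A = 250 × 100 = 25000.00, centroid at (125.00, 50.00).
hole: A = −π·34² = -3631.68, centroid at (78.00, 48.00).
ΣA = 21368.32 in²
ΣAX̄ = (25000.00)(125.00) + (-3631.68)(78.00) = 2841728.87 in³
ΣAȲ = (25000.00)(50.00) + (-3631.68)(48.00) = 1075679.31 in³
X̄ = 2841728.87 / 21368.32 = 132.99 in
Ȳ = 1075679.31 / 21368.32 = 50.34 in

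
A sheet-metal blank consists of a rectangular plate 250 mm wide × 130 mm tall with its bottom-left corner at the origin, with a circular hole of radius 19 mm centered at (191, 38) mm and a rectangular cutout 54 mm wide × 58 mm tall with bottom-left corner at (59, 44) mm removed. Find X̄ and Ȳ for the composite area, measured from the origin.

X̄ = 126.68 mm, Ȳ = 65.20 mm

plate: A = 250 × 130 = 32500.00, centroid at (125.00, 65.00).
hole 1: A = −π·19² = -1134.11, centroid at (191.00, 38.00).
hole 2: A = −(54 × 58) = -3132.00, centroid at (86.00, 73.00).
ΣA = 28233.89 mm²
ΣAX̄ = (32500.00)(125.00) + (-1134.11)(191.00) + (-3132.00)(86.00) = 3576532.04 mm³
ΣAȲ = (32500.00)(65.00) + (-1134.11)(38.00) + (-3132.00)(73.00) = 1840767.63 mm³
X̄ = 3576532.04 / 28233.89 = 126.68 mm
Ȳ = 1840767.63 / 28233.89 = 65.20 mm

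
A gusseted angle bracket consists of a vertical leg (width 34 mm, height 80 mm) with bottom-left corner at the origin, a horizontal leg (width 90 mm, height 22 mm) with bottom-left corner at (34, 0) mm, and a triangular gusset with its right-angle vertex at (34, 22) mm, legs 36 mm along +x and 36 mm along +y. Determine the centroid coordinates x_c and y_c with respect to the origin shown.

Part | A | x̄ᵢ | ȳᵢ | A·x̄ᵢ | A·ȳᵢ
vertical leg | 2720.00 | 17.00 | 40.00 | 46240.00 | 108800.00
horizontal leg | 1980.00 | 79.00 | 11.00 | 156420.00 | 21780.00
gusset | 648.00 | 46.00 | 34.00 | 29808.00 | 22032.00
Σ | 5348.00 |  |  | 232468.00 | 152612.00
x_c = 232468.00 / 5348.00 = 43.47 mm
y_c = 152612.00 / 5348.00 = 28.54 mm

x_c = 43.47 mm, y_c = 28.54 mm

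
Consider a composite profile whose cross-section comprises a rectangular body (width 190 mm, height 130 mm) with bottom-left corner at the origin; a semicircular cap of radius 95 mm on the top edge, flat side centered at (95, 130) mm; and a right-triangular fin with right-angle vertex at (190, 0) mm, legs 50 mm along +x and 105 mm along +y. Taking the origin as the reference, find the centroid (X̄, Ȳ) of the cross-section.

rectangular body: A = 190 × 130 = 24700.00, centroid at (95.00, 65.00).
semicircular top: A = ½π·95² = 14176.44, centroid at (95.00, 170.32).
triangular fin: A = ½·50·105 = 2625.00, centroid at (206.67, 35.00).
ΣA = 41501.44 mm², ΣAX̄ = 4235761.50 mm³, ΣAȲ = 4111895.12 mm³.
X̄ = 4235761.50/41501.44 = 102.06 mm; Ȳ = 4111895.12/41501.44 = 99.08 mm.

X̄ = 102.06 mm, Ȳ = 99.08 mm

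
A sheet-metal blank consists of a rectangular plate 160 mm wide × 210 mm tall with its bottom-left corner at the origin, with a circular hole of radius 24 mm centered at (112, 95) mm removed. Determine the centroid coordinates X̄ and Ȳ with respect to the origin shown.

X̄ = 78.18 mm, Ȳ = 105.57 mm

plate: A = 160 × 210 = 33600.00, centroid at (80.00, 105.00).
hole: A = −π·24² = -1809.56, centroid at (112.00, 95.00).
ΣA = 31790.44 mm²
ΣAX̄ = (33600.00)(80.00) + (-1809.56)(112.00) = 2485329.57 mm³
ΣAȲ = (33600.00)(105.00) + (-1809.56)(95.00) = 3356092.05 mm³
X̄ = 2485329.57 / 31790.44 = 78.18 mm
Ȳ = 3356092.05 / 31790.44 = 105.57 mm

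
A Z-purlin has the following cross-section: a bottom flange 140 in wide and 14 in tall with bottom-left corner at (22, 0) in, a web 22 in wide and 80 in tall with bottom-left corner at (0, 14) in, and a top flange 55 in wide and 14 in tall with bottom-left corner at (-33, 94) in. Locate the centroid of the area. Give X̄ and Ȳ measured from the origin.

Part | A | x̄ᵢ | ȳᵢ | A·x̄ᵢ | A·ȳᵢ
bottom flange | 1960.00 | 92.00 | 7.00 | 180320.00 | 13720.00
web | 1760.00 | 11.00 | 54.00 | 19360.00 | 95040.00
top flange | 770.00 | -5.50 | 101.00 | -4235.00 | 77770.00
Σ | 4490.00 |  |  | 195445.00 | 186530.00
X̄ = 195445.00 / 4490.00 = 43.53 in
Ȳ = 186530.00 / 4490.00 = 41.54 in

X̄ = 43.53 in, Ȳ = 41.54 in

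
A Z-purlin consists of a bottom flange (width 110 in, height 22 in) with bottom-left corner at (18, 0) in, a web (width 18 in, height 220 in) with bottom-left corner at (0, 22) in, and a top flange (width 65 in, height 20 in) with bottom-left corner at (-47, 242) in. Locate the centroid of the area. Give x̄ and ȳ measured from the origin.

bottom flange: A = 110 × 22 = 2420.00, centroid at (73.00, 11.00).
web: A = 18 × 220 = 3960.00, centroid at (9.00, 132.00).
top flange: A = 65 × 20 = 1300.00, centroid at (-14.50, 252.00).
ΣA = 7680.00 in²
ΣAx̄ = (2420.00)(73.00) + (3960.00)(9.00) + (1300.00)(-14.50) = 193450.00 in³
ΣAȳ = (2420.00)(11.00) + (3960.00)(132.00) + (1300.00)(252.00) = 876940.00 in³
x̄ = 193450.00 / 7680.00 = 25.19 in
ȳ = 876940.00 / 7680.00 = 114.18 in

x̄ = 25.19 in, ȳ = 114.18 in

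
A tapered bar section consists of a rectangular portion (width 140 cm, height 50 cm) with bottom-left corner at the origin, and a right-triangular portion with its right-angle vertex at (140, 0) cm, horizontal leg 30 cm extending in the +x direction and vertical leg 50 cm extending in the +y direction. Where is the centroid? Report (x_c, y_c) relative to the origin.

x_c = 77.74 cm, y_c = 24.19 cm

Part | A | x̄ᵢ | ȳᵢ | A·x̄ᵢ | A·ȳᵢ
rectangular portion | 7000.00 | 70.00 | 25.00 | 490000.00 | 175000.00
triangular portion | 750.00 | 150.00 | 16.67 | 112500.00 | 12500.00
Σ | 7750.00 |  |  | 602500.00 | 187500.00
x_c = 602500.00 / 7750.00 = 77.74 cm
y_c = 187500.00 / 7750.00 = 24.19 cm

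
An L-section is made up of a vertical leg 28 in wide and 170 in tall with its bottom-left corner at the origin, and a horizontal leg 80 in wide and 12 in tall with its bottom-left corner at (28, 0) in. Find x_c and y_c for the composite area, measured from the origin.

vertical leg: A = 28 × 170 = 4760.00, centroid at (14.00, 85.00).
horizontal leg: A = 80 × 12 = 960.00, centroid at (68.00, 6.00).
ΣA = 5720.00 in²
ΣAx_c = (4760.00)(14.00) + (960.00)(68.00) = 131920.00 in³
ΣAy_c = (4760.00)(85.00) + (960.00)(6.00) = 410360.00 in³
x_c = 131920.00 / 5720.00 = 23.06 in
y_c = 410360.00 / 5720.00 = 71.74 in

x_c = 23.06 in, y_c = 71.74 in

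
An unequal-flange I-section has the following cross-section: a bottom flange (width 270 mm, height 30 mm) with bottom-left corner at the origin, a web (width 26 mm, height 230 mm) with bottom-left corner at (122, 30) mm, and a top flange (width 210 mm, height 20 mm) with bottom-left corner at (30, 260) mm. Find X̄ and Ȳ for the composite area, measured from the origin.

X̄ = 135.00 mm, Ȳ = 116.12 mm

bottom flange: A = 270 × 30 = 8100.00, centroid at (135.00, 15.00).
web: A = 26 × 230 = 5980.00, centroid at (135.00, 145.00).
top flange: A = 210 × 20 = 4200.00, centroid at (135.00, 270.00).
ΣA = 18280.00 mm², ΣAX̄ = 2467800.00 mm³, ΣAȲ = 2122600.00 mm³.
X̄ = 2467800.00/18280.00 = 135.00 mm; Ȳ = 2122600.00/18280.00 = 116.12 mm.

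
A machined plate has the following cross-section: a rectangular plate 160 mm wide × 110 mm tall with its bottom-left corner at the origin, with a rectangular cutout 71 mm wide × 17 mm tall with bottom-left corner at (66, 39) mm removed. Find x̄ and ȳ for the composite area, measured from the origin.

x̄ = 78.42 mm, ȳ = 55.55 mm

plate: A = 160 × 110 = 17600.00, centroid at (80.00, 55.00).
hole: A = −(71 × 17) = -1207.00, centroid at (101.50, 47.50).
ΣA = 16393.00 mm², ΣAx̄ = 1285489.50 mm³, ΣAȳ = 910667.50 mm³.
x̄ = 1285489.50/16393.00 = 78.42 mm; ȳ = 910667.50/16393.00 = 55.55 mm.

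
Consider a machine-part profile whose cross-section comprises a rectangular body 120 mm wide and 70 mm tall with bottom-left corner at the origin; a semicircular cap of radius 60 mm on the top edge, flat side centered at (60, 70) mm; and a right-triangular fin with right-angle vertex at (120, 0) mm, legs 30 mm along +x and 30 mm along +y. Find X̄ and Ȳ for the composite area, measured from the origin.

X̄ = 62.17 mm, Ȳ = 57.80 mm

rectangular body: A = 120 × 70 = 8400.00, centroid at (60.00, 35.00).
semicircular top: A = ½π·60² = 5654.87, centroid at (60.00, 95.46).
triangular fin: A = ½·30·30 = 450.00, centroid at (130.00, 10.00).
ΣA = 14504.87 mm², ΣAX̄ = 901792.01 mm³, ΣAȲ = 838340.67 mm³.
X̄ = 901792.01/14504.87 = 62.17 mm; Ȳ = 838340.67/14504.87 = 57.80 mm.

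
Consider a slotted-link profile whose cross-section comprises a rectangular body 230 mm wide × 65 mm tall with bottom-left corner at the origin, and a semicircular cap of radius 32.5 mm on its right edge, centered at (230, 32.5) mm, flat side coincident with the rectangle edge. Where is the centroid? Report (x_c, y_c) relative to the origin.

rectangular body: A = 230 × 65 = 14950.00, centroid at (115.00, 32.50).
semicircular end: A = ½π·32.5² = 1659.15, centroid at (243.79, 32.50).
ΣA = 16609.15 mm²
ΣAx_c = (14950.00)(115.00) + (1659.15)(243.79) = 2123740.75 mm³
ΣAy_c = (14950.00)(32.50) + (1659.15)(32.50) = 539797.49 mm³
x_c = 2123740.75 / 16609.15 = 127.87 mm
y_c = 539797.49 / 16609.15 = 32.50 mm

x_c = 127.87 mm, y_c = 32.50 mm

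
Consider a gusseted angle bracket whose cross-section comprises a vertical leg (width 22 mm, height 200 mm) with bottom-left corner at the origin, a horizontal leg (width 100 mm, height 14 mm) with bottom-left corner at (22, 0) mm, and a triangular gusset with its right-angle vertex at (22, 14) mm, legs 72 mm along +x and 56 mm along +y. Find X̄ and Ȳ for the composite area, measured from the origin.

vertical leg: A = 22 × 200 = 4400.00, centroid at (11.00, 100.00).
horizontal leg: A = 100 × 14 = 1400.00, centroid at (72.00, 7.00).
gusset: A = ½·72·56 = 2016.00, centroid at (46.00, 32.67).
ΣA = 7816.00 mm², ΣAX̄ = 241936.00 mm³, ΣAȲ = 515656.00 mm³.
X̄ = 241936.00/7816.00 = 30.95 mm; Ȳ = 515656.00/7816.00 = 65.97 mm.

X̄ = 30.95 mm, Ȳ = 65.97 mm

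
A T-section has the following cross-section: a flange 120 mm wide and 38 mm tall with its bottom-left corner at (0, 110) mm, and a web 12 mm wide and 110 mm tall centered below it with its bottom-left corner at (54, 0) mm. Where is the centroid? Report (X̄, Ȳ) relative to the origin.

web: A = 12 × 110 = 1320.00, centroid at (60.00, 55.00).
flange: A = 120 × 38 = 4560.00, centroid at (60.00, 129.00).
ΣA = 5880.00 mm², ΣAX̄ = 352800.00 mm³, ΣAȲ = 660840.00 mm³.
X̄ = 352800.00/5880.00 = 60.00 mm; Ȳ = 660840.00/5880.00 = 112.39 mm.

X̄ = 60.00 mm, Ȳ = 112.39 mm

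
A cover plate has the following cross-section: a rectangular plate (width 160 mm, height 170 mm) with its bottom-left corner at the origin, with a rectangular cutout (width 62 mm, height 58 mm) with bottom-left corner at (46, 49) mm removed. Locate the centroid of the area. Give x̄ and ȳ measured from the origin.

x̄ = 80.46 mm, ȳ = 86.07 mm

plate: A = 160 × 170 = 27200.00, centroid at (80.00, 85.00).
hole: A = −(62 × 58) = -3596.00, centroid at (77.00, 78.00).
ΣA = 23604.00 mm²
ΣAx̄ = (27200.00)(80.00) + (-3596.00)(77.00) = 1899108.00 mm³
ΣAȳ = (27200.00)(85.00) + (-3596.00)(78.00) = 2031512.00 mm³
x̄ = 1899108.00 / 23604.00 = 80.46 mm
ȳ = 2031512.00 / 23604.00 = 86.07 mm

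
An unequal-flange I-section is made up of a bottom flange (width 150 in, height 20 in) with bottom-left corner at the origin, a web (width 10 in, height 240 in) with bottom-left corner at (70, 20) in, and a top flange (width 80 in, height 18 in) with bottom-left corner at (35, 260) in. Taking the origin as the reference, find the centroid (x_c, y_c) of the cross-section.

Part | A | x̄ᵢ | ȳᵢ | A·x̄ᵢ | A·ȳᵢ
bottom flange | 3000.00 | 75.00 | 10.00 | 225000.00 | 30000.00
web | 2400.00 | 75.00 | 140.00 | 180000.00 | 336000.00
top flange | 1440.00 | 75.00 | 269.00 | 108000.00 | 387360.00
Σ | 6840.00 |  |  | 513000.00 | 753360.00
x_c = 513000.00 / 6840.00 = 75.00 in
y_c = 753360.00 / 6840.00 = 110.14 in

x_c = 75.00 in, y_c = 110.14 in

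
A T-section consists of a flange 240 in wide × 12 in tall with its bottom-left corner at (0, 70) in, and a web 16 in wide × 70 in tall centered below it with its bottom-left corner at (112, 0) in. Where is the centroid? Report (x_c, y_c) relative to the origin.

x_c = 120.00 in, y_c = 64.52 in

web: A = 16 × 70 = 1120.00, centroid at (120.00, 35.00).
flange: A = 240 × 12 = 2880.00, centroid at (120.00, 76.00).
ΣA = 4000.00 in², ΣAx_c = 480000.00 in³, ΣAy_c = 258080.00 in³.
x_c = 480000.00/4000.00 = 120.00 in; y_c = 258080.00/4000.00 = 64.52 in.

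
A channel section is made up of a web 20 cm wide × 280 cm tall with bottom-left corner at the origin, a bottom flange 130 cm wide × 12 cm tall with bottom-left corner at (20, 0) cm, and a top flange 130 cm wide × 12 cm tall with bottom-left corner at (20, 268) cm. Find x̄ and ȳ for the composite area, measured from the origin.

web: A = 20 × 280 = 5600.00, centroid at (10.00, 140.00).
bottom flange: A = 130 × 12 = 1560.00, centroid at (85.00, 6.00).
top flange: A = 130 × 12 = 1560.00, centroid at (85.00, 274.00).
ΣA = 8720.00 cm², ΣAx̄ = 321200.00 cm³, ΣAȳ = 1220800.00 cm³.
x̄ = 321200.00/8720.00 = 36.83 cm; ȳ = 1220800.00/8720.00 = 140.00 cm.

x̄ = 36.83 cm, ȳ = 140.00 cm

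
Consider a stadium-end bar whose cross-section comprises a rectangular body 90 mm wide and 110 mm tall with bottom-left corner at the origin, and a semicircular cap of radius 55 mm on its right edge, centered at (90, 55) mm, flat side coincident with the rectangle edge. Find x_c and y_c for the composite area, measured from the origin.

rectangular body: A = 90 × 110 = 9900.00, centroid at (45.00, 55.00).
semicircular end: A = ½π·55² = 4751.66, centroid at (113.34, 55.00).
ΣA = 14651.66 mm²
ΣAx_c = (9900.00)(45.00) + (4751.66)(113.34) = 984065.97 mm³
ΣAy_c = (9900.00)(55.00) + (4751.66)(55.00) = 805841.24 mm³
x_c = 984065.97 / 14651.66 = 67.16 mm
y_c = 805841.24 / 14651.66 = 55.00 mm

x_c = 67.16 mm, y_c = 55.00 mm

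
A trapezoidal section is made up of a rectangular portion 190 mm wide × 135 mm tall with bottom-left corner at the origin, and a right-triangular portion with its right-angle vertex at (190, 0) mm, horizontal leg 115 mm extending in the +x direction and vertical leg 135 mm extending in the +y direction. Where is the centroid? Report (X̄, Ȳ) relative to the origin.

Part | A | x̄ᵢ | ȳᵢ | A·x̄ᵢ | A·ȳᵢ
rectangular portion | 25650.00 | 95.00 | 67.50 | 2436750.00 | 1731375.00
triangular portion | 7762.50 | 228.33 | 45.00 | 1772437.50 | 349312.50
Σ | 33412.50 |  |  | 4209187.50 | 2080687.50
X̄ = 4209187.50 / 33412.50 = 125.98 mm
Ȳ = 2080687.50 / 33412.50 = 62.27 mm

X̄ = 125.98 mm, Ȳ = 62.27 mm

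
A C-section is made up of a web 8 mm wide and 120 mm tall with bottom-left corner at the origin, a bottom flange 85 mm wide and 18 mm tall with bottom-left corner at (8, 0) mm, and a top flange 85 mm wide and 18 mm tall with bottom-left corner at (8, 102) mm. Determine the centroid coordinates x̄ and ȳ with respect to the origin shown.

x̄ = 39.40 mm, ȳ = 60.00 mm

web: A = 8 × 120 = 960.00, centroid at (4.00, 60.00).
bottom flange: A = 85 × 18 = 1530.00, centroid at (50.50, 9.00).
top flange: A = 85 × 18 = 1530.00, centroid at (50.50, 111.00).
ΣA = 4020.00 mm², ΣAx̄ = 158370.00 mm³, ΣAȳ = 241200.00 mm³.
x̄ = 158370.00/4020.00 = 39.40 mm; ȳ = 241200.00/4020.00 = 60.00 mm.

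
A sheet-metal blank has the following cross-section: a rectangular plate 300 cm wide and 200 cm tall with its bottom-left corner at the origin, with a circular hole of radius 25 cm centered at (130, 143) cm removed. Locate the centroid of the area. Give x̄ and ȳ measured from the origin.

Part | A | x̄ᵢ | ȳᵢ | A·x̄ᵢ | A·ȳᵢ
plate | 60000.00 | 150.00 | 100.00 | 9000000.00 | 6000000.00
hole | -1963.50 | 130.00 | 143.00 | -255254.40 | -280779.84
Σ | 58036.50 |  |  | 8744745.60 | 5719220.16
x̄ = 8744745.60 / 58036.50 = 150.68 cm
ȳ = 5719220.16 / 58036.50 = 98.55 cm

x̄ = 150.68 cm, ȳ = 98.55 cm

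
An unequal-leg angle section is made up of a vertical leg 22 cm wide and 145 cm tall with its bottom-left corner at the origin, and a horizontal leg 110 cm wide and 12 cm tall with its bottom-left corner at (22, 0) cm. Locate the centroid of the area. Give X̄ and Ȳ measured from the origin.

Part | A | x̄ᵢ | ȳᵢ | A·x̄ᵢ | A·ȳᵢ
vertical leg | 3190.00 | 11.00 | 72.50 | 35090.00 | 231275.00
horizontal leg | 1320.00 | 77.00 | 6.00 | 101640.00 | 7920.00
Σ | 4510.00 |  |  | 136730.00 | 239195.00
X̄ = 136730.00 / 4510.00 = 30.32 cm
Ȳ = 239195.00 / 4510.00 = 53.04 cm

X̄ = 30.32 cm, Ȳ = 53.04 cm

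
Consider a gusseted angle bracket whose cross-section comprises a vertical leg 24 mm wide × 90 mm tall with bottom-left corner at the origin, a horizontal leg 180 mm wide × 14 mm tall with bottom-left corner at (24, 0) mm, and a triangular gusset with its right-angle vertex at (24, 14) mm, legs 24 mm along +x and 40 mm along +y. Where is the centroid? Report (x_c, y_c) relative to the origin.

Part | A | x̄ᵢ | ȳᵢ | A·x̄ᵢ | A·ȳᵢ
vertical leg | 2160.00 | 12.00 | 45.00 | 25920.00 | 97200.00
horizontal leg | 2520.00 | 114.00 | 7.00 | 287280.00 | 17640.00
gusset | 480.00 | 32.00 | 27.33 | 15360.00 | 13120.00
Σ | 5160.00 |  |  | 328560.00 | 127960.00
x_c = 328560.00 / 5160.00 = 63.67 mm
y_c = 127960.00 / 5160.00 = 24.80 mm

x_c = 63.67 mm, y_c = 24.80 mm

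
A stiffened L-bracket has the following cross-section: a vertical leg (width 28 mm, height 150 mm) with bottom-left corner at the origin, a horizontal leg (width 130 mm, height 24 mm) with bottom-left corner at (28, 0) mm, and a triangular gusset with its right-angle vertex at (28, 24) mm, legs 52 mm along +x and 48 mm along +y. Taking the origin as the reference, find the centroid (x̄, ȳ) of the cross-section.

Part | A | x̄ᵢ | ȳᵢ | A·x̄ᵢ | A·ȳᵢ
vertical leg | 4200.00 | 14.00 | 75.00 | 58800.00 | 315000.00
horizontal leg | 3120.00 | 93.00 | 12.00 | 290160.00 | 37440.00
gusset | 1248.00 | 45.33 | 40.00 | 56576.00 | 49920.00
Σ | 8568.00 |  |  | 405536.00 | 402360.00
x̄ = 405536.00 / 8568.00 = 47.33 mm
ȳ = 402360.00 / 8568.00 = 46.96 mm

x̄ = 47.33 mm, ȳ = 46.96 mm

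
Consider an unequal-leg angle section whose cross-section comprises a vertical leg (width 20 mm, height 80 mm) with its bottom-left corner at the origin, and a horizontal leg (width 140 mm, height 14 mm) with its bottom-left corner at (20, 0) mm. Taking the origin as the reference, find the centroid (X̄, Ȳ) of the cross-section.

X̄ = 54.04 mm, Ȳ = 21.83 mm

vertical leg: A = 20 × 80 = 1600.00, centroid at (10.00, 40.00).
horizontal leg: A = 140 × 14 = 1960.00, centroid at (90.00, 7.00).
ΣA = 3560.00 mm², ΣAX̄ = 192400.00 mm³, ΣAȲ = 77720.00 mm³.
X̄ = 192400.00/3560.00 = 54.04 mm; Ȳ = 77720.00/3560.00 = 21.83 mm.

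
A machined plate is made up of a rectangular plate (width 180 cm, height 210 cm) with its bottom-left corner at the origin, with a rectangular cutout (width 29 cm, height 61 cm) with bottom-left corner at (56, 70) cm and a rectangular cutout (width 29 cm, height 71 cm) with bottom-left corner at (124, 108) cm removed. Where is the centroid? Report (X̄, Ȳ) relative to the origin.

X̄ = 88.08 cm, Ȳ = 102.90 cm

plate: A = 180 × 210 = 37800.00, centroid at (90.00, 105.00).
hole 1: A = −(29 × 61) = -1769.00, centroid at (70.50, 100.50).
hole 2: A = −(29 × 71) = -2059.00, centroid at (138.50, 143.50).
ΣA = 33972.00 cm²
ΣAX̄ = (37800.00)(90.00) + (-1769.00)(70.50) + (-2059.00)(138.50) = 2992114.00 cm³
ΣAȲ = (37800.00)(105.00) + (-1769.00)(100.50) + (-2059.00)(143.50) = 3495749.00 cm³
X̄ = 2992114.00 / 33972.00 = 88.08 cm
Ȳ = 3495749.00 / 33972.00 = 102.90 cm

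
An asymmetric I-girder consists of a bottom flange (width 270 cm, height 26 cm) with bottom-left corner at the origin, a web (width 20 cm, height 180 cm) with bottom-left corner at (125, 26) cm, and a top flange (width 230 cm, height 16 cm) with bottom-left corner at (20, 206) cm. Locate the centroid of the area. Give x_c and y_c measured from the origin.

Part | A | x̄ᵢ | ȳᵢ | A·x̄ᵢ | A·ȳᵢ
bottom flange | 7020.00 | 135.00 | 13.00 | 947700.00 | 91260.00
web | 3600.00 | 135.00 | 116.00 | 486000.00 | 417600.00
top flange | 3680.00 | 135.00 | 214.00 | 496800.00 | 787520.00
Σ | 14300.00 |  |  | 1930500.00 | 1296380.00
x_c = 1930500.00 / 14300.00 = 135.00 cm
y_c = 1296380.00 / 14300.00 = 90.66 cm

x_c = 135.00 cm, y_c = 90.66 cm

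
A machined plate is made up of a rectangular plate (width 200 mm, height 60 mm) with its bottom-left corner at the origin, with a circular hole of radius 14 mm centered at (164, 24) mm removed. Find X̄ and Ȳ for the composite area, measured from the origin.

X̄ = 96.54 mm, Ȳ = 30.32 mm

plate: A = 200 × 60 = 12000.00, centroid at (100.00, 30.00).
hole: A = −π·14² = -615.75, centroid at (164.00, 24.00).
ΣA = 11384.25 mm²
ΣAX̄ = (12000.00)(100.00) + (-615.75)(164.00) = 1099016.65 mm³
ΣAȲ = (12000.00)(30.00) + (-615.75)(24.00) = 345221.95 mm³
X̄ = 1099016.65 / 11384.25 = 96.54 mm
Ȳ = 345221.95 / 11384.25 = 30.32 mm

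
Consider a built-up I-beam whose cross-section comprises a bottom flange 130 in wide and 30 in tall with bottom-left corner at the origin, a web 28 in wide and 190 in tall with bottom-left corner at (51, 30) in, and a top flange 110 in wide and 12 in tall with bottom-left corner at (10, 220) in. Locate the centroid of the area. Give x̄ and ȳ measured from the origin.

Part | A | x̄ᵢ | ȳᵢ | A·x̄ᵢ | A·ȳᵢ
bottom flange | 3900.00 | 65.00 | 15.00 | 253500.00 | 58500.00
web | 5320.00 | 65.00 | 125.00 | 345800.00 | 665000.00
top flange | 1320.00 | 65.00 | 226.00 | 85800.00 | 298320.00
Σ | 10540.00 |  |  | 685100.00 | 1021820.00
x̄ = 685100.00 / 10540.00 = 65.00 in
ȳ = 1021820.00 / 10540.00 = 96.95 in

x̄ = 65.00 in, ȳ = 96.95 in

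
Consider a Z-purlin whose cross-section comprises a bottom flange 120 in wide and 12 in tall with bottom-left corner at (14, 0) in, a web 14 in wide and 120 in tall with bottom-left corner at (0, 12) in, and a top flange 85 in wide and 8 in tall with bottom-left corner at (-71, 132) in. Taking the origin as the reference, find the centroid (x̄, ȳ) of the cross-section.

Part | A | x̄ᵢ | ȳᵢ | A·x̄ᵢ | A·ȳᵢ
bottom flange | 1440.00 | 74.00 | 6.00 | 106560.00 | 8640.00
web | 1680.00 | 7.00 | 72.00 | 11760.00 | 120960.00
top flange | 680.00 | -28.50 | 136.00 | -19380.00 | 92480.00
Σ | 3800.00 |  |  | 98940.00 | 222080.00
x̄ = 98940.00 / 3800.00 = 26.04 in
ȳ = 222080.00 / 3800.00 = 58.44 in

x̄ = 26.04 in, ȳ = 58.44 in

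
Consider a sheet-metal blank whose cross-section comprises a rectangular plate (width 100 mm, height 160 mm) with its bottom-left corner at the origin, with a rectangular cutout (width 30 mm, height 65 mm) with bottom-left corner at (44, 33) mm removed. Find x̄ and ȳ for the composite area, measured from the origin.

plate: A = 100 × 160 = 16000.00, centroid at (50.00, 80.00).
hole: A = −(30 × 65) = -1950.00, centroid at (59.00, 65.50).
ΣA = 14050.00 mm², ΣAx̄ = 684950.00 mm³, ΣAȳ = 1152275.00 mm³.
x̄ = 684950.00/14050.00 = 48.75 mm; ȳ = 1152275.00/14050.00 = 82.01 mm.

x̄ = 48.75 mm, ȳ = 82.01 mm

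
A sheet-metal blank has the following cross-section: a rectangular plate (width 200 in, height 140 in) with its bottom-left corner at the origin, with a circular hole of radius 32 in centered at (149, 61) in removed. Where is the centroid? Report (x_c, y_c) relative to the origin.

Part | A | x̄ᵢ | ȳᵢ | A·x̄ᵢ | A·ȳᵢ
plate | 28000.00 | 100.00 | 70.00 | 2800000.00 | 1960000.00
hole | -3216.99 | 149.00 | 61.00 | -479331.64 | -196236.44
Σ | 24783.01 |  |  | 2320668.36 | 1763763.56
x_c = 2320668.36 / 24783.01 = 93.64 in
y_c = 1763763.56 / 24783.01 = 71.17 in

x_c = 93.64 in, y_c = 71.17 in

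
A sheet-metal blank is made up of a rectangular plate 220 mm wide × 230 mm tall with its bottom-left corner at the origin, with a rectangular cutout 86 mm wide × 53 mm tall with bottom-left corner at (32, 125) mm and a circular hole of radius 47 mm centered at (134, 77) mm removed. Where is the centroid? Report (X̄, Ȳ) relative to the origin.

Part | A | x̄ᵢ | ȳᵢ | A·x̄ᵢ | A·ȳᵢ
plate | 50600.00 | 110.00 | 115.00 | 5566000.00 | 5819000.00
hole 1 | -4558.00 | 75.00 | 151.50 | -341850.00 | -690537.00
hole 2 | -6939.78 | 134.00 | 77.00 | -929930.28 | -534362.92
Σ | 39102.22 |  |  | 4294219.72 | 4594100.08
X̄ = 4294219.72 / 39102.22 = 109.82 mm
Ȳ = 4594100.08 / 39102.22 = 117.49 mm

X̄ = 109.82 mm, Ȳ = 117.49 mm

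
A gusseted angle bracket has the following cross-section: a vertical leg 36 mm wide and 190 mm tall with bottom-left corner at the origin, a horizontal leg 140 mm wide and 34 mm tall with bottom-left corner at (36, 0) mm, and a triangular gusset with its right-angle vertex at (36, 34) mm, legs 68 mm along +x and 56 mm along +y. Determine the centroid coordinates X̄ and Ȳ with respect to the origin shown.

Part | A | x̄ᵢ | ȳᵢ | A·x̄ᵢ | A·ȳᵢ
vertical leg | 6840.00 | 18.00 | 95.00 | 123120.00 | 649800.00
horizontal leg | 4760.00 | 106.00 | 17.00 | 504560.00 | 80920.00
gusset | 1904.00 | 58.67 | 52.67 | 111701.33 | 100277.33
Σ | 13504.00 |  |  | 739381.33 | 830997.33
X̄ = 739381.33 / 13504.00 = 54.75 mm
Ȳ = 830997.33 / 13504.00 = 61.54 mm

X̄ = 54.75 mm, Ȳ = 61.54 mm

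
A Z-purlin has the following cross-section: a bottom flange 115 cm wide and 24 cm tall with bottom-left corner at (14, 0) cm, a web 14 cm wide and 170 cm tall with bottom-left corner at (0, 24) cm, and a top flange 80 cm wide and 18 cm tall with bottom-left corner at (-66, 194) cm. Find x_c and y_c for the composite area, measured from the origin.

x_c = 26.83 cm, y_c = 88.88 cm

bottom flange: A = 115 × 24 = 2760.00, centroid at (71.50, 12.00).
web: A = 14 × 170 = 2380.00, centroid at (7.00, 109.00).
top flange: A = 80 × 18 = 1440.00, centroid at (-26.00, 203.00).
ΣA = 6580.00 cm²
ΣAx_c = (2760.00)(71.50) + (2380.00)(7.00) + (1440.00)(-26.00) = 176560.00 cm³
ΣAy_c = (2760.00)(12.00) + (2380.00)(109.00) + (1440.00)(203.00) = 584860.00 cm³
x_c = 176560.00 / 6580.00 = 26.83 cm
y_c = 584860.00 / 6580.00 = 88.88 cm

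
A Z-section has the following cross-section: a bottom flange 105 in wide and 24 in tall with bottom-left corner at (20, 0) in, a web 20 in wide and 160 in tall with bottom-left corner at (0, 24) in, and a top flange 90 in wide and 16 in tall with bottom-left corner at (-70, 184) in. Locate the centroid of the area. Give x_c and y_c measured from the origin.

x_c = 24.96 in, y_c = 89.32 in

bottom flange: A = 105 × 24 = 2520.00, centroid at (72.50, 12.00).
web: A = 20 × 160 = 3200.00, centroid at (10.00, 104.00).
top flange: A = 90 × 16 = 1440.00, centroid at (-25.00, 192.00).
ΣA = 7160.00 in², ΣAx_c = 178700.00 in³, ΣAy_c = 639520.00 in³.
x_c = 178700.00/7160.00 = 24.96 in; y_c = 639520.00/7160.00 = 89.32 in.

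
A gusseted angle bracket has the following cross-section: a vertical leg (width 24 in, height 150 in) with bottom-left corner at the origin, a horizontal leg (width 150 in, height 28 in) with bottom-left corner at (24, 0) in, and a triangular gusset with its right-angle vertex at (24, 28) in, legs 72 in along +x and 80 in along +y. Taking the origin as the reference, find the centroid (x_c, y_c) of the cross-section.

x_c = 55.92 in, y_c = 45.53 in

Part | A | x̄ᵢ | ȳᵢ | A·x̄ᵢ | A·ȳᵢ
vertical leg | 3600.00 | 12.00 | 75.00 | 43200.00 | 270000.00
horizontal leg | 4200.00 | 99.00 | 14.00 | 415800.00 | 58800.00
gusset | 2880.00 | 48.00 | 54.67 | 138240.00 | 157440.00
Σ | 10680.00 |  |  | 597240.00 | 486240.00
x_c = 597240.00 / 10680.00 = 55.92 in
y_c = 486240.00 / 10680.00 = 45.53 in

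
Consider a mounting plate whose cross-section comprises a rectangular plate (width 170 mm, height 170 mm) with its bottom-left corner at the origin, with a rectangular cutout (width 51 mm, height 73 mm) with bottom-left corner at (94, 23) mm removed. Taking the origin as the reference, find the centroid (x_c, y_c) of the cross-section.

x_c = 79.90 mm, y_c = 88.77 mm

Part | A | x̄ᵢ | ȳᵢ | A·x̄ᵢ | A·ȳᵢ
plate | 28900.00 | 85.00 | 85.00 | 2456500.00 | 2456500.00
hole | -3723.00 | 119.50 | 59.50 | -444898.50 | -221518.50
Σ | 25177.00 |  |  | 2011601.50 | 2234981.50
x_c = 2011601.50 / 25177.00 = 79.90 mm
y_c = 2234981.50 / 25177.00 = 88.77 mm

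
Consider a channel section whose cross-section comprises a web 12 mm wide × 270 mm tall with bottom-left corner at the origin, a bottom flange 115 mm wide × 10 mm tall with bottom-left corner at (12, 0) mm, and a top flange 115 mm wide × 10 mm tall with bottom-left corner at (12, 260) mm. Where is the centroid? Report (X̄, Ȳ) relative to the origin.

Part | A | x̄ᵢ | ȳᵢ | A·x̄ᵢ | A·ȳᵢ
web | 3240.00 | 6.00 | 135.00 | 19440.00 | 437400.00
bottom flange | 1150.00 | 69.50 | 5.00 | 79925.00 | 5750.00
top flange | 1150.00 | 69.50 | 265.00 | 79925.00 | 304750.00
Σ | 5540.00 |  |  | 179290.00 | 747900.00
X̄ = 179290.00 / 5540.00 = 32.36 mm
Ȳ = 747900.00 / 5540.00 = 135.00 mm

X̄ = 32.36 mm, Ȳ = 135.00 mm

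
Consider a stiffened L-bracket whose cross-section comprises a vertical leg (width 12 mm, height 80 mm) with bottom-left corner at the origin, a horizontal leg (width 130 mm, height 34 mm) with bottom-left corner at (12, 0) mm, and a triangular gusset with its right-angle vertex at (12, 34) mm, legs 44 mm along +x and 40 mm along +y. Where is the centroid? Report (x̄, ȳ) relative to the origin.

Part | A | x̄ᵢ | ȳᵢ | A·x̄ᵢ | A·ȳᵢ
vertical leg | 960.00 | 6.00 | 40.00 | 5760.00 | 38400.00
horizontal leg | 4420.00 | 77.00 | 17.00 | 340340.00 | 75140.00
gusset | 880.00 | 26.67 | 47.33 | 23466.67 | 41653.33
Σ | 6260.00 |  |  | 369566.67 | 155193.33
x̄ = 369566.67 / 6260.00 = 59.04 mm
ȳ = 155193.33 / 6260.00 = 24.79 mm

x̄ = 59.04 mm, ȳ = 24.79 mm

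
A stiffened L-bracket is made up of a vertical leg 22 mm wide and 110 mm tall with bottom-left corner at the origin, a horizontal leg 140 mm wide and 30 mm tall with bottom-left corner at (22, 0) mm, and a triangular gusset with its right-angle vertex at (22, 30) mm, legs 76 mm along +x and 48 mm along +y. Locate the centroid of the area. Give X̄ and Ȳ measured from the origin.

X̄ = 59.14 mm, Ȳ = 33.16 mm

Part | A | x̄ᵢ | ȳᵢ | A·x̄ᵢ | A·ȳᵢ
vertical leg | 2420.00 | 11.00 | 55.00 | 26620.00 | 133100.00
horizontal leg | 4200.00 | 92.00 | 15.00 | 386400.00 | 63000.00
gusset | 1824.00 | 47.33 | 46.00 | 86336.00 | 83904.00
Σ | 8444.00 |  |  | 499356.00 | 280004.00
X̄ = 499356.00 / 8444.00 = 59.14 mm
Ȳ = 280004.00 / 8444.00 = 33.16 mm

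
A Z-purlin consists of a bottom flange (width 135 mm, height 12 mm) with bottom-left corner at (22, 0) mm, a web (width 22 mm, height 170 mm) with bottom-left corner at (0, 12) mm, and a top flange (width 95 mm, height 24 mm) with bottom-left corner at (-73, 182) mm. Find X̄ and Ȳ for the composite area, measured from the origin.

bottom flange: A = 135 × 12 = 1620.00, centroid at (89.50, 6.00).
web: A = 22 × 170 = 3740.00, centroid at (11.00, 97.00).
top flange: A = 95 × 24 = 2280.00, centroid at (-25.50, 194.00).
ΣA = 7640.00 mm²
ΣAX̄ = (1620.00)(89.50) + (3740.00)(11.00) + (2280.00)(-25.50) = 127990.00 mm³
ΣAȲ = (1620.00)(6.00) + (3740.00)(97.00) + (2280.00)(194.00) = 814820.00 mm³
X̄ = 127990.00 / 7640.00 = 16.75 mm
Ȳ = 814820.00 / 7640.00 = 106.65 mm

X̄ = 16.75 mm, Ȳ = 106.65 mm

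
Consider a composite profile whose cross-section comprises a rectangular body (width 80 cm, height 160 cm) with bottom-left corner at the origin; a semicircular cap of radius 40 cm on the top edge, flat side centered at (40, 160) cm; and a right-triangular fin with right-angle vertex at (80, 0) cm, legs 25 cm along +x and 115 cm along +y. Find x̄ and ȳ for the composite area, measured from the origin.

rectangular body: A = 80 × 160 = 12800.00, centroid at (40.00, 80.00).
semicircular top: A = ½π·40² = 2513.27, centroid at (40.00, 176.98).
triangular fin: A = ½·25·115 = 1437.50, centroid at (88.33, 38.33).
ΣA = 16750.77 cm²
ΣAx̄ = (12800.00)(40.00) + (2513.27)(40.00) + (1437.50)(88.33) = 739510.13 cm³
ΣAȳ = (12800.00)(80.00) + (2513.27)(176.98) + (1437.50)(38.33) = 1523894.69 cm³
x̄ = 739510.13 / 16750.77 = 44.15 cm
ȳ = 1523894.69 / 16750.77 = 90.97 cm

x̄ = 44.15 cm, ȳ = 90.97 cm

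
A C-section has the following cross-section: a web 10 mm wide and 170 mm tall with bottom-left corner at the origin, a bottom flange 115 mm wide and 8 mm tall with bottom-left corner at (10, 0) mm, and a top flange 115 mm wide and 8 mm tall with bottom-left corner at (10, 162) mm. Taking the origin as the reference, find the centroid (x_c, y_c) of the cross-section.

Part | A | x̄ᵢ | ȳᵢ | A·x̄ᵢ | A·ȳᵢ
web | 1700.00 | 5.00 | 85.00 | 8500.00 | 144500.00
bottom flange | 920.00 | 67.50 | 4.00 | 62100.00 | 3680.00
top flange | 920.00 | 67.50 | 166.00 | 62100.00 | 152720.00
Σ | 3540.00 |  |  | 132700.00 | 300900.00
x_c = 132700.00 / 3540.00 = 37.49 mm
y_c = 300900.00 / 3540.00 = 85.00 mm

x_c = 37.49 mm, y_c = 85.00 mm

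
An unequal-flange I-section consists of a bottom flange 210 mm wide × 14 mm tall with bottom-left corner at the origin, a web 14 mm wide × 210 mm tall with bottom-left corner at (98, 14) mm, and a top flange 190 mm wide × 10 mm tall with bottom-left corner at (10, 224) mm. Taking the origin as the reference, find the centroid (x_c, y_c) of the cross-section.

x_c = 105.00 mm, y_c = 103.54 mm

Part | A | x̄ᵢ | ȳᵢ | A·x̄ᵢ | A·ȳᵢ
bottom flange | 2940.00 | 105.00 | 7.00 | 308700.00 | 20580.00
web | 2940.00 | 105.00 | 119.00 | 308700.00 | 349860.00
top flange | 1900.00 | 105.00 | 229.00 | 199500.00 | 435100.00
Σ | 7780.00 |  |  | 816900.00 | 805540.00
x_c = 816900.00 / 7780.00 = 105.00 mm
y_c = 805540.00 / 7780.00 = 103.54 mm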